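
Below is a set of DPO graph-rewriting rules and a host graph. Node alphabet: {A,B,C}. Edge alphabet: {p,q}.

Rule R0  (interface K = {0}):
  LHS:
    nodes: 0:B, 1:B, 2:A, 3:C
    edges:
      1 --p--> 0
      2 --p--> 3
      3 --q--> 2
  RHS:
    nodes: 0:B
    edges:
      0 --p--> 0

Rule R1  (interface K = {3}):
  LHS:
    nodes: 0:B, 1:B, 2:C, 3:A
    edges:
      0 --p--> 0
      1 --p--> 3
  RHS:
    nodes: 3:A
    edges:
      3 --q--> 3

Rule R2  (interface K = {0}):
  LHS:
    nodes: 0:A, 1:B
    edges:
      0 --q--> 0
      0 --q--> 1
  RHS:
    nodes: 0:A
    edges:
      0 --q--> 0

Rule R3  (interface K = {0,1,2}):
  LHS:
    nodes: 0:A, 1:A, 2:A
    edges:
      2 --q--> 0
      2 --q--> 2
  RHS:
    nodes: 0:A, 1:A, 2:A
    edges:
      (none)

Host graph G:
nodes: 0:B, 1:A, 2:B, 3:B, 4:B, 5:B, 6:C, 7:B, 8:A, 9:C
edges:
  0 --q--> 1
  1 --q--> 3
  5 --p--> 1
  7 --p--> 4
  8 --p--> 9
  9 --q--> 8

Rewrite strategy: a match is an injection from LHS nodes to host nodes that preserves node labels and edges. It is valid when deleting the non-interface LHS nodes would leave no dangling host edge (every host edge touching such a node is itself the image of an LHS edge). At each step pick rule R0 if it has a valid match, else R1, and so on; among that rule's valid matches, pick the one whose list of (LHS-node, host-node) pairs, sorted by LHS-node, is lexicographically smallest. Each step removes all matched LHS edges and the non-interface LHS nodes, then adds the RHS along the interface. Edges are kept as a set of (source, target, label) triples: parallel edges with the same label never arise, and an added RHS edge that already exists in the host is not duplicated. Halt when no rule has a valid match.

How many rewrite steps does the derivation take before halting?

Answer: 3

Steps:
[0] host  ⇒  10 nodes, 6 edges  {0-q->1 1-q->3 5-p->1 7-p->4 8-p->9 9-q->8}
[1] R0 @ {0↦4, 1↦7, 2↦8, 3↦9}  ⇒  7 nodes, 4 edges  {0-q->1 1-q->3 4-p->4 5-p->1}
[2] R1 @ {0↦4, 1↦5, 2↦6, 3↦1}  ⇒  4 nodes, 3 edges  {0-q->1 1-q->1 1-q->3}
[3] R2 @ {0↦1, 1↦3}  ⇒  3 nodes, 2 edges  {0-q->1 1-q->1}
final graph: no rule applies after step 3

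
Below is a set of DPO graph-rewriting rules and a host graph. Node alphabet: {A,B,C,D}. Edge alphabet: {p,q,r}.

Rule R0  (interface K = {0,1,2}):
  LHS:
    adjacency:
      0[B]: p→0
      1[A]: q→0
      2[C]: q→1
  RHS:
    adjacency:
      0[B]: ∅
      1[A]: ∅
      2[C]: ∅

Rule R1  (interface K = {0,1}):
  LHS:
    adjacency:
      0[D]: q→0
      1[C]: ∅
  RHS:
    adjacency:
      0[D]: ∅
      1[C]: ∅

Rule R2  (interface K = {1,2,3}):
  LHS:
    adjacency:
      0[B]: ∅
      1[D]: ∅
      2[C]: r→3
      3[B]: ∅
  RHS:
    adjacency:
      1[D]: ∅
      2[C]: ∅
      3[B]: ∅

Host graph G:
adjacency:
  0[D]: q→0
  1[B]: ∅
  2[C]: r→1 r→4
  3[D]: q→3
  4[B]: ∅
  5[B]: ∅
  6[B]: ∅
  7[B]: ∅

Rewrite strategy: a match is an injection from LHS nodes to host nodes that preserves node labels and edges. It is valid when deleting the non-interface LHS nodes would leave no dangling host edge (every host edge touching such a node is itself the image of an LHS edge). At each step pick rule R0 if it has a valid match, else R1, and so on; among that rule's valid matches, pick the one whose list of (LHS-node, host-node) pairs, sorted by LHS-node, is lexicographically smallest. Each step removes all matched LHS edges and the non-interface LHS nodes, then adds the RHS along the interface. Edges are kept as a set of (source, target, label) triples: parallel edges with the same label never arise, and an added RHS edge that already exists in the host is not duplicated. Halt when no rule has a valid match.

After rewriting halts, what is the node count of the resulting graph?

initial: |V|=8 |E|=4  E = 0-q->0 2-r->1 2-r->4 3-q->3
step 1: apply R1 at {0↦0, 1↦2}  → |V|=8 |E|=3  E = 2-r->1 2-r->4 3-q->3
step 2: apply R1 at {0↦3, 1↦2}  → |V|=8 |E|=2  E = 2-r->1 2-r->4
step 3: apply R2 at {0↦5, 1↦0, 2↦2, 3↦1}  → |V|=7 |E|=1  E = 2-r->4
step 4: apply R2 at {0↦1, 1↦0, 2↦2, 3↦4}  → |V|=6 |E|=0  E = ∅
final graph: no rule applies after step 4
NF nodes: {0:D, 2:C, 3:D, 4:B, 6:B, 7:B}

Answer: 6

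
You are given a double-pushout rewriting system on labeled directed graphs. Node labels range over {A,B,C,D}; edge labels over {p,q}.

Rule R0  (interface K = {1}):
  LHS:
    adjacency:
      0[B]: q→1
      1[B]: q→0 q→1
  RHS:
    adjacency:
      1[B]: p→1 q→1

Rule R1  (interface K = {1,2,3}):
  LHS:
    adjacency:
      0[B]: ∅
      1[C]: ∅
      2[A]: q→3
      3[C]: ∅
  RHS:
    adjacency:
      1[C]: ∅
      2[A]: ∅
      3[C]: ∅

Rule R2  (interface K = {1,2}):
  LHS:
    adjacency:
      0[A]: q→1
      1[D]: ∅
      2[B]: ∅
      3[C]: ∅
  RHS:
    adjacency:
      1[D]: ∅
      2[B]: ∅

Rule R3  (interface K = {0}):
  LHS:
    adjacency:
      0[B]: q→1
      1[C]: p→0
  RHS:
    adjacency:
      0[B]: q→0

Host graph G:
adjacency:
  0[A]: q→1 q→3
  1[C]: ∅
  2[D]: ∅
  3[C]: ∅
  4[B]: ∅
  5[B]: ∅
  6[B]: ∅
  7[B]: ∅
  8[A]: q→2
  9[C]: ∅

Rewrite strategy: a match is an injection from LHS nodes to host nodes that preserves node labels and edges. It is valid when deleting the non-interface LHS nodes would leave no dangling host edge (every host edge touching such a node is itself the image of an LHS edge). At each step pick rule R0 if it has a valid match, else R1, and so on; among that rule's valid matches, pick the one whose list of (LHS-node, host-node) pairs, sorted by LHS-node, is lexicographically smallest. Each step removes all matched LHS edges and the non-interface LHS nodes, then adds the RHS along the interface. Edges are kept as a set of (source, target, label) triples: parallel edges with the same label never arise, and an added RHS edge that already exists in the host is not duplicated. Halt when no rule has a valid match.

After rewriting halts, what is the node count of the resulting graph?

Answer: 6

Steps:
start.  V:10 E:3  edges: 0-q->1 0-q->3 8-q->2
1. fire R1 via {0↦4, 1↦1, 2↦0, 3↦3}  →  V:9 E:2  edges: 0-q->1 8-q->2
2. fire R1 via {0↦5, 1↦3, 2↦0, 3↦1}  →  V:8 E:1  edges: 8-q->2
3. fire R2 via {0↦8, 1↦2, 2↦6, 3↦1}  →  V:6 E:0  edges: ∅
final graph: no rule applies after step 3
NF nodes: {0:A, 2:D, 3:C, 6:B, 7:B, 9:C}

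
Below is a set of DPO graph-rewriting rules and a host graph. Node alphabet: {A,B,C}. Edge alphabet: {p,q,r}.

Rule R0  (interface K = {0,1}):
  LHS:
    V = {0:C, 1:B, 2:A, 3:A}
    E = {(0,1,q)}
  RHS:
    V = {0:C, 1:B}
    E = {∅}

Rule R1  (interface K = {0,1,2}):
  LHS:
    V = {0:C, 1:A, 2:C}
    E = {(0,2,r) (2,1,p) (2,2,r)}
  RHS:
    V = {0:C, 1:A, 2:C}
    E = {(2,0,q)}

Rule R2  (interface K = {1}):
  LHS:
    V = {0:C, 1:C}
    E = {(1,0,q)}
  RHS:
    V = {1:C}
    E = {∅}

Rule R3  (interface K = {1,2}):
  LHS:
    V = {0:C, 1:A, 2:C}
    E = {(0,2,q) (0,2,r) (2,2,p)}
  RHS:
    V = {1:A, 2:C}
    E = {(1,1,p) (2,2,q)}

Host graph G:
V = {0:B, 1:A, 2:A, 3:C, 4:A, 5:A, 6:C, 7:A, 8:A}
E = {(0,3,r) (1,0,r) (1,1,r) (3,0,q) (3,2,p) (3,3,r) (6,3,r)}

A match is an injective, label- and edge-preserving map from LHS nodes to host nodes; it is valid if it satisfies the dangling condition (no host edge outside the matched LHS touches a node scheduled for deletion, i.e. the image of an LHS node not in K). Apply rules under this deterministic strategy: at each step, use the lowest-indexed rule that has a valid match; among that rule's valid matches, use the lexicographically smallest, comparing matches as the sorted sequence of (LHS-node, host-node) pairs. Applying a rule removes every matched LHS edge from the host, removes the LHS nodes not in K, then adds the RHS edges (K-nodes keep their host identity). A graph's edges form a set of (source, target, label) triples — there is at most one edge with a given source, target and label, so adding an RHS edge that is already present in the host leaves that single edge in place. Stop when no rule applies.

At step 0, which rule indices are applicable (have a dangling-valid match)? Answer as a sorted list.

R0: 12 valid matches — {0↦3, 1↦0, 2↦4, 3↦5}, {0↦3, 1↦0, 2↦4, 3↦7}, {0↦3, 1↦0, 2↦4, 3↦8} (+9 more)
R1: 1 valid match — {0↦6, 1↦2, 2↦3}
R2: no valid match — LHS pattern not found
R3: no valid match — LHS pattern not found

Answer: [R0,R1]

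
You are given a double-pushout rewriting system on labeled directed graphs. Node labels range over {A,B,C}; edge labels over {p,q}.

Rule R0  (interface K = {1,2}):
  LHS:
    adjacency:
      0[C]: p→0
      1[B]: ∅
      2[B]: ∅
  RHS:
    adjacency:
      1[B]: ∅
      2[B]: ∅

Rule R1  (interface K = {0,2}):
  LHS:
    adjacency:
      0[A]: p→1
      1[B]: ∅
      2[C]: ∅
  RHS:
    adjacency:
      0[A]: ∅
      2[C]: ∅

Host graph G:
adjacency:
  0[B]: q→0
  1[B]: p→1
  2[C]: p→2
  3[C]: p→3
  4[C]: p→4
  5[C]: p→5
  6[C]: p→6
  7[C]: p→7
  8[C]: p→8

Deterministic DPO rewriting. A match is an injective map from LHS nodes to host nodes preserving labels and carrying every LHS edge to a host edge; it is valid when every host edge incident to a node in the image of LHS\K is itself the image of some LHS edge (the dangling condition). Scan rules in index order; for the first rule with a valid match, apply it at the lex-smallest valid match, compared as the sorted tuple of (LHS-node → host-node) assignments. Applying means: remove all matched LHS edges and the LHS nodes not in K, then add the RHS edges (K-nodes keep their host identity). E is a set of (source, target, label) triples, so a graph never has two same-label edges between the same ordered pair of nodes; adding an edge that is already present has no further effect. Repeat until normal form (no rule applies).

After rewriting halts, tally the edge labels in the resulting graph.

[0] host  ⇒  9 nodes, 9 edges  {0-q->0 1-p->1 2-p->2 3-p->3 4-p->4 5-p->5 6-p->6 7-p->7 8-p->8}
[1] R0 @ {0↦2, 1↦0, 2↦1}  ⇒  8 nodes, 8 edges  {0-q->0 1-p->1 3-p->3 4-p->4 5-p->5 6-p->6 7-p->7 8-p->8}
[2] R0 @ {0↦3, 1↦0, 2↦1}  ⇒  7 nodes, 7 edges  {0-q->0 1-p->1 4-p->4 5-p->5 6-p->6 7-p->7 8-p->8}
[3] R0 @ {0↦4, 1↦0, 2↦1}  ⇒  6 nodes, 6 edges  {0-q->0 1-p->1 5-p->5 6-p->6 7-p->7 8-p->8}
[4] R0 @ {0↦5, 1↦0, 2↦1}  ⇒  5 nodes, 5 edges  {0-q->0 1-p->1 6-p->6 7-p->7 8-p->8}
[5] R0 @ {0↦6, 1↦0, 2↦1}  ⇒  4 nodes, 4 edges  {0-q->0 1-p->1 7-p->7 8-p->8}
[6] R0 @ {0↦7, 1↦0, 2↦1}  ⇒  3 nodes, 3 edges  {0-q->0 1-p->1 8-p->8}
[7] R0 @ {0↦8, 1↦0, 2↦1}  ⇒  2 nodes, 2 edges  {0-q->0 1-p->1}
normal form: no rule applies after step 7
NF edges: [(0, 0, 'q'), (1, 1, 'p')]

Answer: p:1 q:1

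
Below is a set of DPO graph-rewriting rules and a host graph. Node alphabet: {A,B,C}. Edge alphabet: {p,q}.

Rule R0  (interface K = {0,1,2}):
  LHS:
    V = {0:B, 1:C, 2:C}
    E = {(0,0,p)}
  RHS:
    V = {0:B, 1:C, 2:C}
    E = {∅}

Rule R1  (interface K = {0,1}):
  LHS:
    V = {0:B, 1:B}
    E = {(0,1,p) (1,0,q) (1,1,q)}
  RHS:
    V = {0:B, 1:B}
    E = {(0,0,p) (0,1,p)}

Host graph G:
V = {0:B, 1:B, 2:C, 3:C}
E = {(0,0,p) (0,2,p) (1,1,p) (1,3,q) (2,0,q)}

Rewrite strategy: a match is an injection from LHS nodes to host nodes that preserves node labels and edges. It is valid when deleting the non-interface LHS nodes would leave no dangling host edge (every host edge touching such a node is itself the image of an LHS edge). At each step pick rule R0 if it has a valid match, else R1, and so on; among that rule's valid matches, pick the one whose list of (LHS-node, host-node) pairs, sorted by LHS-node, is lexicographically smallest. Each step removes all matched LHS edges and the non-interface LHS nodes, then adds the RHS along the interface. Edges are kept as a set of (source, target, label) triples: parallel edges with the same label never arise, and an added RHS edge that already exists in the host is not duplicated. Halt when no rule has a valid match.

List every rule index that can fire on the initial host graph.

R0: 4 valid matches — {0↦0, 1↦2, 2↦3}, {0↦0, 1↦3, 2↦2}, {0↦1, 1↦2, 2↦3} (+1 more)
R1: no valid match — LHS pattern not found

Answer: [R0]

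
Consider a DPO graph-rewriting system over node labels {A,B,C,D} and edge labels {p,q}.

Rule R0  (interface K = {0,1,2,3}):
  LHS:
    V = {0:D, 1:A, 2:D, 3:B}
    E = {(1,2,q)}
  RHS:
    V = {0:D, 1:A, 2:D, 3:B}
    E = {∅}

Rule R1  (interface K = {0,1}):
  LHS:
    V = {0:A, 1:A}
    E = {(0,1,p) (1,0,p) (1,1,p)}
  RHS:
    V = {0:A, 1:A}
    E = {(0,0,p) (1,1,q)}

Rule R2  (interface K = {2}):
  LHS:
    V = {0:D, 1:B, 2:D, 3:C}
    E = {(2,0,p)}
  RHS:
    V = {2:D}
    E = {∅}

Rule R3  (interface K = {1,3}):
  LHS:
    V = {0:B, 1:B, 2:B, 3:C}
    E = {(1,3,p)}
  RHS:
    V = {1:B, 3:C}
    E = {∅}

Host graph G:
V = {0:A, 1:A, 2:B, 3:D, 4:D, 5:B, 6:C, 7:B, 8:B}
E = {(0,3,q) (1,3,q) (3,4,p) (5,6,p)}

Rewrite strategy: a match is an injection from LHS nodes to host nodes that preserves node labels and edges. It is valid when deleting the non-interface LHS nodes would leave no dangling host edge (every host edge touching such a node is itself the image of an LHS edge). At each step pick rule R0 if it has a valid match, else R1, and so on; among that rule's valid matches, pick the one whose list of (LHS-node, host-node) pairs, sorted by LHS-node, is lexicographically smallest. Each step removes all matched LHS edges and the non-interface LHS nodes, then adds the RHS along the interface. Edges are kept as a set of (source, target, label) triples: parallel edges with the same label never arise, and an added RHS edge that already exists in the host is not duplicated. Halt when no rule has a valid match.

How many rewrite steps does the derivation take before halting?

[0] host  ⇒  9 nodes, 4 edges  {0-q->3 1-q->3 3-p->4 5-p->6}
[1] R0 @ {0↦4, 1↦0, 2↦3, 3↦2}  ⇒  9 nodes, 3 edges  {1-q->3 3-p->4 5-p->6}
[2] R0 @ {0↦4, 1↦1, 2↦3, 3↦2}  ⇒  9 nodes, 2 edges  {3-p->4 5-p->6}
[3] R3 @ {0↦2, 1↦5, 2↦7, 3↦6}  ⇒  7 nodes, 1 edges  {3-p->4}
[4] R2 @ {0↦4, 1↦5, 2↦3, 3↦6}  ⇒  4 nodes, 0 edges  {∅}
normal form: no rule applies after step 4

Answer: 4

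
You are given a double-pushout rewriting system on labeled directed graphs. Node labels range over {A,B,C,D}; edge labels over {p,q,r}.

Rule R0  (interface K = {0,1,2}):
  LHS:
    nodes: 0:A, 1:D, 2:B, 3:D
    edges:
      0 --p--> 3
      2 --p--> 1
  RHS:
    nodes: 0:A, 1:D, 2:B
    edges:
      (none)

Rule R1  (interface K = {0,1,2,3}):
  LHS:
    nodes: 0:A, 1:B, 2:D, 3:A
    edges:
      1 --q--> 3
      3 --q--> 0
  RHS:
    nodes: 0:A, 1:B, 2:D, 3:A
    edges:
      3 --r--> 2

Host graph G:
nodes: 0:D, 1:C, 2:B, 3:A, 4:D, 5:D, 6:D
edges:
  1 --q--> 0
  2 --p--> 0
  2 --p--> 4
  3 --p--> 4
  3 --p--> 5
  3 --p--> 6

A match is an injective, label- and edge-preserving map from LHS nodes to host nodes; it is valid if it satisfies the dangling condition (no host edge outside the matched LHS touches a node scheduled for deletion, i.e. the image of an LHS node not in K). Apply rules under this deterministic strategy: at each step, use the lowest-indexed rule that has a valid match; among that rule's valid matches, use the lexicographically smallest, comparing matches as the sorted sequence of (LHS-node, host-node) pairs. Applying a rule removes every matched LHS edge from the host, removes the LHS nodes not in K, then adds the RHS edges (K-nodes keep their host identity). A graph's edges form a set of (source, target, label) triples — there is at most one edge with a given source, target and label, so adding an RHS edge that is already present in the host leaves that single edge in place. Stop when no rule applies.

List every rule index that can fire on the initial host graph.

R0: 4 valid matches — {0↦3, 1↦0, 2↦2, 3↦5}, {0↦3, 1↦0, 2↦2, 3↦6}, {0↦3, 1↦4, 2↦2, 3↦5} (+1 more)
R1: no valid match — LHS pattern not found

Answer: [R0]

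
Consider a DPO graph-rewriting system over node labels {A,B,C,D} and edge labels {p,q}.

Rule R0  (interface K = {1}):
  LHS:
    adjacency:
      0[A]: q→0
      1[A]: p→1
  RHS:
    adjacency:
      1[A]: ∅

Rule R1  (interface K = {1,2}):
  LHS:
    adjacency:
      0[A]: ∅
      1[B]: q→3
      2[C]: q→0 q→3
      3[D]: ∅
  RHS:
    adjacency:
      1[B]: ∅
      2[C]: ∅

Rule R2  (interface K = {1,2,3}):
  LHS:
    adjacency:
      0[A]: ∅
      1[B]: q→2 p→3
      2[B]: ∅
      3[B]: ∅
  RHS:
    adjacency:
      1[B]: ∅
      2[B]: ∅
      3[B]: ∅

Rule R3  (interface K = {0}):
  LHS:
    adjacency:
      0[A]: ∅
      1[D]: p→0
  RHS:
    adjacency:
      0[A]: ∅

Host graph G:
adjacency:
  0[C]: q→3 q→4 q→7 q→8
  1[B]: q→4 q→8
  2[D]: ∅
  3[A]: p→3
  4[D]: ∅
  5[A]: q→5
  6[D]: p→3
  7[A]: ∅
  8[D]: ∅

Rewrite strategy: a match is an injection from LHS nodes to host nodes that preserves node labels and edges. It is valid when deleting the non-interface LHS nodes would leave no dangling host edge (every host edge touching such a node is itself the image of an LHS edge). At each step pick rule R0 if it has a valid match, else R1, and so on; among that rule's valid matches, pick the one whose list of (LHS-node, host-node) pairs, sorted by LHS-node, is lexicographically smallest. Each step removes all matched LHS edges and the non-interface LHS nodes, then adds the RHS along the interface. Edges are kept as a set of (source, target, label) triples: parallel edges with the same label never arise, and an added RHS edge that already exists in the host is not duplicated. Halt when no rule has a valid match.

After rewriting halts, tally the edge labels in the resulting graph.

Answer: (no edges)

Steps:
initial: |V|=9 |E|=9  E = 0-q->3 0-q->4 0-q->7 0-q->8 1-q->4 1-q->8 3-p->3 5-q->5 6-p->3
step 1: apply R0 at {0↦5, 1↦3}  → |V|=8 |E|=7  E = 0-q->3 0-q->4 0-q->7 0-q->8 1-q->4 1-q->8 6-p->3
step 2: apply R1 at {0↦7, 1↦1, 2↦0, 3↦4}  → |V|=6 |E|=4  E = 0-q->3 0-q->8 1-q->8 6-p->3
step 3: apply R3 at {0↦3, 1↦6}  → |V|=5 |E|=3  E = 0-q->3 0-q->8 1-q->8
step 4: apply R1 at {0↦3, 1↦1, 2↦0, 3↦8}  → |V|=3 |E|=0  E = ∅
final graph: no rule applies after step 4
NF edges: []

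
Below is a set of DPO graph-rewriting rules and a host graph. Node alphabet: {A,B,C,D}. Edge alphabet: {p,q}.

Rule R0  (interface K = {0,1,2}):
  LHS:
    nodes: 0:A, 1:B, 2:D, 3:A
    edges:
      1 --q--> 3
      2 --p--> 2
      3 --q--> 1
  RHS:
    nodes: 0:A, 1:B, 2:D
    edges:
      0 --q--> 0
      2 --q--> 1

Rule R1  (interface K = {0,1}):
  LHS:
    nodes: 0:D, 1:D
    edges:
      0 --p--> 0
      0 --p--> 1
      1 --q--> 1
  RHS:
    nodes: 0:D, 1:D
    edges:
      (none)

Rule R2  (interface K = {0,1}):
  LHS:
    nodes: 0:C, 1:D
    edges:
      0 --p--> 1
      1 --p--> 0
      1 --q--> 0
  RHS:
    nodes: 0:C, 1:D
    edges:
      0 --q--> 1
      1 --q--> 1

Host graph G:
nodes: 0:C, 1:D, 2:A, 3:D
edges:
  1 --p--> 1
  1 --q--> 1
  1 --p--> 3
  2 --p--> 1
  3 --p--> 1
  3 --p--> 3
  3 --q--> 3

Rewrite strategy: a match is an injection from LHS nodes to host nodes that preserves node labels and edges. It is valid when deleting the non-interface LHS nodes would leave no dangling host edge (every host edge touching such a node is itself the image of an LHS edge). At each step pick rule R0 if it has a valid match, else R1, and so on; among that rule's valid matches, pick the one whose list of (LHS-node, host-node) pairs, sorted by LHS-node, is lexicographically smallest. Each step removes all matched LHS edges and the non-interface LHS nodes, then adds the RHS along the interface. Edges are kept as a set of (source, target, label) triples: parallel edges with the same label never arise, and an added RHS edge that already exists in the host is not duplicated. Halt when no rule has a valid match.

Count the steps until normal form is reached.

initial: |V|=4 |E|=7  E = 1-p->1 1-q->1 1-p->3 2-p->1 3-p->1 3-p->3 3-q->3
step 1: apply R1 at {0↦1, 1↦3}  → |V|=4 |E|=4  E = 1-q->1 2-p->1 3-p->1 3-p->3
step 2: apply R1 at {0↦3, 1↦1}  → |V|=4 |E|=1  E = 2-p->1
halt: no rule applies after step 2

Answer: 2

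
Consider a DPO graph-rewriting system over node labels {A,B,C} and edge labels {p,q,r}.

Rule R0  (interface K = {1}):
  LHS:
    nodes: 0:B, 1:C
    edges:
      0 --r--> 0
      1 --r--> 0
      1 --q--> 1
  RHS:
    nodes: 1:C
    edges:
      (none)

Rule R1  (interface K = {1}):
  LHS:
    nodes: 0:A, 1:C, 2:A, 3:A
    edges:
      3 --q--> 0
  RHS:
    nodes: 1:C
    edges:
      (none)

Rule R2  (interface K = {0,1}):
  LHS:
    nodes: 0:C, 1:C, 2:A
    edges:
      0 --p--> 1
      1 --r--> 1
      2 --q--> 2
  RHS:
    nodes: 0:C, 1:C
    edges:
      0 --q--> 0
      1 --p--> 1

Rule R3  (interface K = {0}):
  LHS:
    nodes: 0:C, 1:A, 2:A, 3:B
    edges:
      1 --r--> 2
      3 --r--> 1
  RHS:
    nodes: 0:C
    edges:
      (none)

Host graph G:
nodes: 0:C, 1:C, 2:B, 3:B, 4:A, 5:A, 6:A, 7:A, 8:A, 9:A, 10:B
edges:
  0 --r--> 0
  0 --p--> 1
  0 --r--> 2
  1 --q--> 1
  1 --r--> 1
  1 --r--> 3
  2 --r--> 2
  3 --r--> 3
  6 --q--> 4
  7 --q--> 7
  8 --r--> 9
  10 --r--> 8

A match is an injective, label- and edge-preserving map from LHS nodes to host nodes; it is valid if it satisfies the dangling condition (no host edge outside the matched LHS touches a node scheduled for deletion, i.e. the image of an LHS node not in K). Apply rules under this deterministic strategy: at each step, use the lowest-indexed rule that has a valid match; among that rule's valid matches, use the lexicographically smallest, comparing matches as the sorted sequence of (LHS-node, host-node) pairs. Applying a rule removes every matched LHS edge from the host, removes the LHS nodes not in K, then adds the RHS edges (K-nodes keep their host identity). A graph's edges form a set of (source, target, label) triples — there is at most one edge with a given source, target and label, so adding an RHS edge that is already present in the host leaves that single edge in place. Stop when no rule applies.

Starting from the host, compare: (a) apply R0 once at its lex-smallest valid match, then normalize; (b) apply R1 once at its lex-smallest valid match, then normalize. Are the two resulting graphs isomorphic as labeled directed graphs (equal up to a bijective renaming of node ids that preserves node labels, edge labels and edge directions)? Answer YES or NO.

branch R0-first: apply at {0↦3, 1↦1} → |E|=9, then 4 more step(s) → NF |V|=2 |E|=2 V={0:C, 1:C} E=0-r->0 1-p->1
branch R1-first: apply at {0↦4, 1↦0, 2↦5, 3↦6} → |E|=11, then 4 more step(s) → NF |V|=2 |E|=2 V={0:C, 1:C} E=0-r->0 1-p->1
graphs isomorphic (equal up to label-preserving node renaming)

Answer: YES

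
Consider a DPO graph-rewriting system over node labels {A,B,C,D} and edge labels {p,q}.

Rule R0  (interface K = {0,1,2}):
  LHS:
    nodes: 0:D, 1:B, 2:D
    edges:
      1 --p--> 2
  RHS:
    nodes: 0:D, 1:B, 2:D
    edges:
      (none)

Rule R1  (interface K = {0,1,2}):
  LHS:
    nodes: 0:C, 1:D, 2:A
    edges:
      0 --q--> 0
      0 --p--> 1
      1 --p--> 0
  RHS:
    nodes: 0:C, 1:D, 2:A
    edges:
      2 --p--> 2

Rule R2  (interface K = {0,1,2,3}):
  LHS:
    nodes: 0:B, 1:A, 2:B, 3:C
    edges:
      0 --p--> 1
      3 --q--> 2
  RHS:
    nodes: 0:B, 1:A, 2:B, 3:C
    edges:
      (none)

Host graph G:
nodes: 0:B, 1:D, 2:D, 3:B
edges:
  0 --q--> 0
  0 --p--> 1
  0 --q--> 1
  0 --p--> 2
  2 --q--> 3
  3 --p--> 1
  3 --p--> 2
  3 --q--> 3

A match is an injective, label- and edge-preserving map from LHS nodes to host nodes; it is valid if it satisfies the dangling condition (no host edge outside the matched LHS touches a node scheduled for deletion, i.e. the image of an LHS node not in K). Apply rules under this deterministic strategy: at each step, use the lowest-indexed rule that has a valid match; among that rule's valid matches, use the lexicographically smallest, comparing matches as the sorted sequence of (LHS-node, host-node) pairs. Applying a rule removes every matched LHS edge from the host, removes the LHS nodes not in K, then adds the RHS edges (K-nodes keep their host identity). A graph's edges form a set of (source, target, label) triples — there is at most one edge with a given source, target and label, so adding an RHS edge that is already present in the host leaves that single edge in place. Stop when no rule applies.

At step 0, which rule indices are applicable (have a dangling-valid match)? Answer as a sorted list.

R0: 4 valid matches — {0↦1, 1↦0, 2↦2}, {0↦1, 1↦3, 2↦2}, {0↦2, 1↦0, 2↦1} (+1 more)
R1: no valid match — LHS pattern not found
R2: no valid match — LHS pattern not found

Answer: [R0]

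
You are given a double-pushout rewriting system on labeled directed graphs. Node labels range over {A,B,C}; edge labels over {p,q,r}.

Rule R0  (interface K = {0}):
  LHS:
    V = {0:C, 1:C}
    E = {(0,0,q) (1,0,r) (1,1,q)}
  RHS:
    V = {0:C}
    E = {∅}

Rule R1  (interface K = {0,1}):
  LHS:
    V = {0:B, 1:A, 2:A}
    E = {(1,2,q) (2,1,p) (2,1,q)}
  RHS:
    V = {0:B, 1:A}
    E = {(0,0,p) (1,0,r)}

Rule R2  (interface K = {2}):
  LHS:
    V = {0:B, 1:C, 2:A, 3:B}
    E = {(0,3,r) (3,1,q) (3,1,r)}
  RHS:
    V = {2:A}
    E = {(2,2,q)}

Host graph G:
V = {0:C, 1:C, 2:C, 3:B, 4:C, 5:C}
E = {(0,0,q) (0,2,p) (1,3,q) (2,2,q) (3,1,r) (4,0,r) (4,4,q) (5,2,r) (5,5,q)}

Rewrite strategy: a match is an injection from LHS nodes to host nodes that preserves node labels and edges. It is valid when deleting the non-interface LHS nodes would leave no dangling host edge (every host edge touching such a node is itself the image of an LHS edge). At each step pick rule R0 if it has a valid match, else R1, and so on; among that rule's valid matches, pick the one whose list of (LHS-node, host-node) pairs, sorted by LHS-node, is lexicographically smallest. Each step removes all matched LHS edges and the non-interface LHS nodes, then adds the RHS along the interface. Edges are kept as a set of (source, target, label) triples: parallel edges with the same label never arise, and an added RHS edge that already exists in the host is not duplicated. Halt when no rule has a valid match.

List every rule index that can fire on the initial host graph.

Answer: [R0]

Steps:
R0: 2 valid matches — {0↦0, 1↦4}, {0↦2, 1↦5}
R1: no valid match — LHS pattern not found
R2: no valid match — LHS pattern not found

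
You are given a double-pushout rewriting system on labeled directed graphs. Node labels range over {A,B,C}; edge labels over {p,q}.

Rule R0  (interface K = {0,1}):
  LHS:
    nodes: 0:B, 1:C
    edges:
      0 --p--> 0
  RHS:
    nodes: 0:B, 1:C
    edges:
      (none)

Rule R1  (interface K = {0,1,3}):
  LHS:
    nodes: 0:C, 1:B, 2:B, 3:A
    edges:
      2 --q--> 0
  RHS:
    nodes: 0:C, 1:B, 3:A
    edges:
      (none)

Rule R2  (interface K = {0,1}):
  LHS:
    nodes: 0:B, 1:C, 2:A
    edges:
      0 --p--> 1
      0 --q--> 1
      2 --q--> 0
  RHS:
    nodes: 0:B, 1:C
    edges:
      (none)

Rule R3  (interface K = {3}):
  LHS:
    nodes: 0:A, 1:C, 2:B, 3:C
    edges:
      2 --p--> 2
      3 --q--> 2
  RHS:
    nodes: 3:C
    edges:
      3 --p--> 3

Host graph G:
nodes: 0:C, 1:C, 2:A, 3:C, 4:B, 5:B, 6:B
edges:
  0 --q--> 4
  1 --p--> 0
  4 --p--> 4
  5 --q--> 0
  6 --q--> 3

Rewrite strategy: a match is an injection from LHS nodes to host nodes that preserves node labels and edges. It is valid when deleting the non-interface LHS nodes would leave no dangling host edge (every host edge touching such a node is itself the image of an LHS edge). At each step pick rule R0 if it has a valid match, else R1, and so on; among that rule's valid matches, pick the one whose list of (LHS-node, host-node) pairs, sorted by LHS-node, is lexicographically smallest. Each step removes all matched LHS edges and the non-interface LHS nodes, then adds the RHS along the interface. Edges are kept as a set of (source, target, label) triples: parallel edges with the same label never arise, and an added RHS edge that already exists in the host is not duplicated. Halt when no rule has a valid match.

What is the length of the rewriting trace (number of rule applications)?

Answer: 3

Derivation:
[0] host  ⇒  7 nodes, 5 edges  {0-q->4 1-p->0 4-p->4 5-q->0 6-q->3}
[1] R0 @ {0↦4, 1↦0}  ⇒  7 nodes, 4 edges  {0-q->4 1-p->0 5-q->0 6-q->3}
[2] R1 @ {0↦0, 1↦4, 2↦5, 3↦2}  ⇒  6 nodes, 3 edges  {0-q->4 1-p->0 6-q->3}
[3] R1 @ {0↦3, 1↦4, 2↦6, 3↦2}  ⇒  5 nodes, 2 edges  {0-q->4 1-p->0}
halt: no rule applies after step 3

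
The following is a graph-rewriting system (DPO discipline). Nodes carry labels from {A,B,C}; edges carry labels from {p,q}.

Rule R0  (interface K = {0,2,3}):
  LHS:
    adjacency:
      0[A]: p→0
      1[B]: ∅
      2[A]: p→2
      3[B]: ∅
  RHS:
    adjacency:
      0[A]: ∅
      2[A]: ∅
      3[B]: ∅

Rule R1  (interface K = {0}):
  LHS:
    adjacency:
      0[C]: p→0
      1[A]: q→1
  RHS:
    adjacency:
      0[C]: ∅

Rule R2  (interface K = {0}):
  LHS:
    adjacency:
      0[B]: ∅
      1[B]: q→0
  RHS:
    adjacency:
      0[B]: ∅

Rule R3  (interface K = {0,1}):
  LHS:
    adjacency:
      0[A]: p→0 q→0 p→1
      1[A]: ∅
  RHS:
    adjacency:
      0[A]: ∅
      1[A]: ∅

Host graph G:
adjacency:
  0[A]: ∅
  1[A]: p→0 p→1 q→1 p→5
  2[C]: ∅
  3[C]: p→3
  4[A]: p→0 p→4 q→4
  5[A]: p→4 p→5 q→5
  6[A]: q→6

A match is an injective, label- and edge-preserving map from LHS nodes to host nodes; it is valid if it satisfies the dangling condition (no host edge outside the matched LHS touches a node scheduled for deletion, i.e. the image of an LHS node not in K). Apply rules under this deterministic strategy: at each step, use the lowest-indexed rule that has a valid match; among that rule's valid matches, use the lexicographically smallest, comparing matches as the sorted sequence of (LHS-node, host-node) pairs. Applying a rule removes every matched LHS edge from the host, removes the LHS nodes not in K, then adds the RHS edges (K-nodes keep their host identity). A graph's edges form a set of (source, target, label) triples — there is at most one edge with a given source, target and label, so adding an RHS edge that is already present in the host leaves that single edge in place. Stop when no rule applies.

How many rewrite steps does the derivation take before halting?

Answer: 4

Rewrite trace:
initial: |V|=7 |E|=12  E = 1-p->0 1-p->1 1-q->1 1-p->5 3-p->3 4-p->0 4-p->4 4-q->4 5-p->4 5-p->5 5-q->5 6-q->6
step 1: apply R1 at {0↦3, 1↦6}  → |V|=6 |E|=10  E = 1-p->0 1-p->1 1-q->1 1-p->5 4-p->0 4-p->4 4-q->4 5-p->4 5-p->5 5-q->5
step 2: apply R3 at {0↦1, 1↦0}  → |V|=6 |E|=7  E = 1-p->5 4-p->0 4-p->4 4-q->4 5-p->4 5-p->5 5-q->5
step 3: apply R3 at {0↦4, 1↦0}  → |V|=6 |E|=4  E = 1-p->5 5-p->4 5-p->5 5-q->5
step 4: apply R3 at {0↦5, 1↦4}  → |V|=6 |E|=1  E = 1-p->5
halt: no rule applies after step 4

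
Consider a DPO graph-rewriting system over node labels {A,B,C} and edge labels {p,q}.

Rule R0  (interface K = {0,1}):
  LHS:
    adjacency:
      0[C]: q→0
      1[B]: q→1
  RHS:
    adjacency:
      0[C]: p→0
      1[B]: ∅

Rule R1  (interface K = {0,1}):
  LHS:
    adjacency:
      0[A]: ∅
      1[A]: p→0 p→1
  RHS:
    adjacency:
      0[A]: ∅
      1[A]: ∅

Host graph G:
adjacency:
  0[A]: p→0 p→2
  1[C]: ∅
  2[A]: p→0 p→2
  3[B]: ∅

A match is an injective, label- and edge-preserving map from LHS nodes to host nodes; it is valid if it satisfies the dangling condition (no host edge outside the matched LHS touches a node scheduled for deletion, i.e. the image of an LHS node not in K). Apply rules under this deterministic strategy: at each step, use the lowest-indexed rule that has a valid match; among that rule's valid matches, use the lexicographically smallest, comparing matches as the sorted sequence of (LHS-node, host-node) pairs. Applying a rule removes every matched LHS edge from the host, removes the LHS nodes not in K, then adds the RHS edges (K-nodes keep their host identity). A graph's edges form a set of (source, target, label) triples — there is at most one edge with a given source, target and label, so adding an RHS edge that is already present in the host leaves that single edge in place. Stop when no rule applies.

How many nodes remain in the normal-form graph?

[0] host  ⇒  4 nodes, 4 edges  {0-p->0 0-p->2 2-p->0 2-p->2}
[1] R1 @ {0↦0, 1↦2}  ⇒  4 nodes, 2 edges  {0-p->0 0-p->2}
[2] R1 @ {0↦2, 1↦0}  ⇒  4 nodes, 0 edges  {∅}
normal form: no rule applies after step 2
NF nodes: {0:A, 1:C, 2:A, 3:B}

Answer: 4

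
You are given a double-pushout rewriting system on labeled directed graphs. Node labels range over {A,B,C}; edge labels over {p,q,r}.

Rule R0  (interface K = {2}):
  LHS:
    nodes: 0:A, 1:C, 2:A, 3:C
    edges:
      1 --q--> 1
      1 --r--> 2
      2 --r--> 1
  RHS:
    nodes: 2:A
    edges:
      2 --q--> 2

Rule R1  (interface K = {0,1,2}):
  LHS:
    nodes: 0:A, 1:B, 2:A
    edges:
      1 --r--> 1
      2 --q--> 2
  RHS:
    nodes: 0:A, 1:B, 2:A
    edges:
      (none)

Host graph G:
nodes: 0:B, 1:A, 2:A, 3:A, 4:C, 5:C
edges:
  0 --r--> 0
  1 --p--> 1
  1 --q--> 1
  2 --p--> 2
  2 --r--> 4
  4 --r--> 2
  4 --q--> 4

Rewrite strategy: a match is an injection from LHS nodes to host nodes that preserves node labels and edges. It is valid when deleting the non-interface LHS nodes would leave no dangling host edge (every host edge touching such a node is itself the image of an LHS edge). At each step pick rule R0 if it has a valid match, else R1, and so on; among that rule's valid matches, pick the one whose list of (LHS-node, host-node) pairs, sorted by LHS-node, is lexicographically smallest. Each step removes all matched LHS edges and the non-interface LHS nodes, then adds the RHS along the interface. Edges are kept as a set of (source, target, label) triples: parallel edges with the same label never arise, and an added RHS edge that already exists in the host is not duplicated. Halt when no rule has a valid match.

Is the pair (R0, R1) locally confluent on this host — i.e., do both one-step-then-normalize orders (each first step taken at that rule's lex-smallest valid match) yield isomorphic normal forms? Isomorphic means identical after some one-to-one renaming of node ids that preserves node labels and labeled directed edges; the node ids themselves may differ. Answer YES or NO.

branch R0-first: apply at {0↦3, 1↦4, 2↦2, 3↦5} → |E|=5, then 1 more step(s) → NF |V|=3 |E|=3 V={0:B, 1:A, 2:A} E=1-p->1 1-q->1 2-p->2
branch R1-first: apply at {0↦2, 1↦0, 2↦1} → |E|=5, then 1 more step(s) → NF |V|=3 |E|=3 V={0:B, 1:A, 2:A} E=1-p->1 2-p->2 2-q->2
graphs isomorphic (equal up to label-preserving node renaming)

Answer: YES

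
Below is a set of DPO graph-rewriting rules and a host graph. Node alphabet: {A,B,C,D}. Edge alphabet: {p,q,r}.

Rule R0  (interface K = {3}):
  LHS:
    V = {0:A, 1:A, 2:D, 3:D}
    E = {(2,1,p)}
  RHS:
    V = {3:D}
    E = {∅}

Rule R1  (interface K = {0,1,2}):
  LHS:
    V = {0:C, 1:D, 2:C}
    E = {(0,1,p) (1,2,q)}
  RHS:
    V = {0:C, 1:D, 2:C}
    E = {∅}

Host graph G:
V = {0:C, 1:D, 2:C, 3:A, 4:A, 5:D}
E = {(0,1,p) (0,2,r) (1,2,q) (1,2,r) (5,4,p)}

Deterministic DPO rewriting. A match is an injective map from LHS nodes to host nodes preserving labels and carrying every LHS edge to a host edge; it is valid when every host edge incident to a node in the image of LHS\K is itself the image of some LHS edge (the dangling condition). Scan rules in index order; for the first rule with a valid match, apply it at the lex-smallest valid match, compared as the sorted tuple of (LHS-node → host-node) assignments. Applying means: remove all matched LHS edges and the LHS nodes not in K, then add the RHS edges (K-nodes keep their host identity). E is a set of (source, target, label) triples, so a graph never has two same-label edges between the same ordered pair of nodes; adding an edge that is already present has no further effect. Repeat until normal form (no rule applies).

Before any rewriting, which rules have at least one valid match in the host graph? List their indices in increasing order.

Answer: [R0,R1]

Derivation:
R0: 1 valid match — {0↦3, 1↦4, 2↦5, 3↦1}
R1: 1 valid match — {0↦0, 1↦1, 2↦2}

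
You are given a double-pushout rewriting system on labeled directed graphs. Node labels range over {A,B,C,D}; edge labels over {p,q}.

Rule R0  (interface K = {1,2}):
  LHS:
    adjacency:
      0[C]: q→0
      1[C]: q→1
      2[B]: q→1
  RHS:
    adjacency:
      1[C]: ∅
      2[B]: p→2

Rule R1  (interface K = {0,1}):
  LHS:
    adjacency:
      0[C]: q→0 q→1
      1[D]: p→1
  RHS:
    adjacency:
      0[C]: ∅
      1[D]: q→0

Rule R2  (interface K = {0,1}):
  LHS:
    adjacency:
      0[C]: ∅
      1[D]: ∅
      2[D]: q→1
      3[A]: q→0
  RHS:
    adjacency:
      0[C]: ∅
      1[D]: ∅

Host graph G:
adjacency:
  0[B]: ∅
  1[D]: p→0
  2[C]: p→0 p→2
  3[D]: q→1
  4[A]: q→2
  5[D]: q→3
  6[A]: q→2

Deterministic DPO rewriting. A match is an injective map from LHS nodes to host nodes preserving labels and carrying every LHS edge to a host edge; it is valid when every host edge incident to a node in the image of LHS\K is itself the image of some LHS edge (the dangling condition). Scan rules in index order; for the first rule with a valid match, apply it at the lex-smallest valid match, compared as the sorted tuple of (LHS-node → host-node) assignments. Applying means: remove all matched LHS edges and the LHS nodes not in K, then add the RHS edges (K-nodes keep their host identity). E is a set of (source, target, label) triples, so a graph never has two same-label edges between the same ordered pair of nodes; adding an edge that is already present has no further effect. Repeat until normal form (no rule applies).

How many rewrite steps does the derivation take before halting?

Answer: 2

Rewrite trace:
initial: |V|=7 |E|=7  E = 1-p->0 2-p->0 2-p->2 3-q->1 4-q->2 5-q->3 6-q->2
step 1: apply R2 at {0↦2, 1↦3, 2↦5, 3↦4}  → |V|=5 |E|=5  E = 1-p->0 2-p->0 2-p->2 3-q->1 6-q->2
step 2: apply R2 at {0↦2, 1↦1, 2↦3, 3↦6}  → |V|=3 |E|=3  E = 1-p->0 2-p->0 2-p->2
normal form: no rule applies after step 2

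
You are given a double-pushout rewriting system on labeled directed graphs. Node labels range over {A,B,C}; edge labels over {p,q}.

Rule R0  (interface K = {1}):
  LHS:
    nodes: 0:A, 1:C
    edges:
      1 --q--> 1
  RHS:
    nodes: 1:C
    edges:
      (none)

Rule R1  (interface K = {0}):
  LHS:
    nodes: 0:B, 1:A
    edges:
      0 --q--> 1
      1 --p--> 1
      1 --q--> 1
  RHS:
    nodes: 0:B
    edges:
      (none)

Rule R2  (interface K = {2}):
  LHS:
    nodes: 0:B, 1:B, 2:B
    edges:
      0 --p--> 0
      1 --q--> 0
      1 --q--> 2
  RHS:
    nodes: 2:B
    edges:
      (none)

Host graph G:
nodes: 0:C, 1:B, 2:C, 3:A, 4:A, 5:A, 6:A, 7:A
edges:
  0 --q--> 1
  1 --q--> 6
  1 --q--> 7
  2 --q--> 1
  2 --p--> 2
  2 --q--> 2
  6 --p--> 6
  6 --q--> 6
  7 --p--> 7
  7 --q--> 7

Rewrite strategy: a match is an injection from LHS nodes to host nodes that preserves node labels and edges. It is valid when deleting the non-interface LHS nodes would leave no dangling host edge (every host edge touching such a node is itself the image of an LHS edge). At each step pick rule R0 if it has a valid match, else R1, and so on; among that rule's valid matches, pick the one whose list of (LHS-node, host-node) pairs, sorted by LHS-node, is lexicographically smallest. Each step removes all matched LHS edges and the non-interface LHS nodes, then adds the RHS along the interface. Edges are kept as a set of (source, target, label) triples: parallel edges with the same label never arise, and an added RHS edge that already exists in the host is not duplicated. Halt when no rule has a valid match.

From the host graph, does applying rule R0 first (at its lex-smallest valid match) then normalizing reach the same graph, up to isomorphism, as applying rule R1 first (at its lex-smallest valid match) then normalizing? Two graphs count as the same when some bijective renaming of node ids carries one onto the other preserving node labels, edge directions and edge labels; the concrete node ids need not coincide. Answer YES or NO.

Answer: YES

Derivation:
branch R0-first: apply at {0↦3, 1↦2} → |E|=9, then 2 more step(s) → NF |V|=5 |E|=3 V={0:C, 1:B, 2:C, 4:A, 5:A} E=0-q->1 2-q->1 2-p->2
branch R1-first: apply at {0↦1, 1↦6} → |E|=7, then 2 more step(s) → NF |V|=5 |E|=3 V={0:C, 1:B, 2:C, 4:A, 5:A} E=0-q->1 2-q->1 2-p->2
graphs isomorphic (equal up to label-preserving node renaming)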